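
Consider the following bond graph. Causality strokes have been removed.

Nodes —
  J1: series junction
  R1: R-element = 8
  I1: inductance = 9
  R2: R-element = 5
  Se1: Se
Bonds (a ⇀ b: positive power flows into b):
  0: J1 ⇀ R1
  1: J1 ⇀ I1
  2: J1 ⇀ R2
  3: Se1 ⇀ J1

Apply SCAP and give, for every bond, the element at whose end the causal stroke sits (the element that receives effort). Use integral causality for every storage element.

bond 3 stroke at J1  (source Se1 imposes e)
bond 1 stroke at I1  (I1 integral (f out))
bond 0 stroke at J1  (J1: bond 1 brought flow, rest push out)
bond 2 stroke at J1  (common-f at J1 fixed by 1)

bond 0 |J1
bond 1 |I1
bond 2 |J1
bond 3 |J1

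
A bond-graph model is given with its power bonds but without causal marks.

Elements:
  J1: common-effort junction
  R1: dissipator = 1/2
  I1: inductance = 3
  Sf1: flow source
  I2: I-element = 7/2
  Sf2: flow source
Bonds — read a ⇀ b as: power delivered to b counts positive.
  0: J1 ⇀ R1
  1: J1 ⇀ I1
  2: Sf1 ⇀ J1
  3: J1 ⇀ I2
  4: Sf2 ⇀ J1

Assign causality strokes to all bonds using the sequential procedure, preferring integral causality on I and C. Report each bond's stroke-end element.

b0 stroke at J1
b1 stroke at I1
b2 stroke at Sf1
b3 stroke at I2
b4 stroke at Sf2

#2 |Sf1  (Sf1: flow source, stroke at near end)
#4 |Sf2  (Sf2 fixes flow; stroke at Sf2)
#1 |I1  (I1: I, integral causality)
#3 |I2  (I2: I, integral causality)
#0 |J1  (J1: last free bond brings effort in)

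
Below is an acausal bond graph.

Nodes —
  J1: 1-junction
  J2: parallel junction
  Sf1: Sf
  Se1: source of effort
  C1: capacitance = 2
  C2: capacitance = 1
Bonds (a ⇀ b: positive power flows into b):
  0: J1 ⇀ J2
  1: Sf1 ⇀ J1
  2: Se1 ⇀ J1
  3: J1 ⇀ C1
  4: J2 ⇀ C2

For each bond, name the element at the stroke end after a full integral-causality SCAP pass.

b0 |J1
b1 |Sf1
b2 |J1
b3 |J1
b4 |J2

#1 →Sf1  (source Sf1 imposes f)
#2 →J1  (Se1: effort source, stroke at far end)
#0 →J1  (J1: bond 1 brought flow, rest push out)
#3 →J1  (1-jn J1 has f-setter on 1)
#4 →J2  (J2: last free bond brings effort in)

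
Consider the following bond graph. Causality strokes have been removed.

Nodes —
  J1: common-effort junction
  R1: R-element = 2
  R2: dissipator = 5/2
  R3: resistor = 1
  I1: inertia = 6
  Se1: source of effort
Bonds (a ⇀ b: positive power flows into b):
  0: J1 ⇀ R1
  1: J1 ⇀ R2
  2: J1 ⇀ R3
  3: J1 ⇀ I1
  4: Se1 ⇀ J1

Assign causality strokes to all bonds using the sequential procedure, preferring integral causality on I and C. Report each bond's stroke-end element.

bond 0 stroke at R1
bond 1 stroke at R2
bond 2 stroke at R3
bond 3 stroke at I1
bond 4 stroke at J1

β4 →J1  (Se1 (Se) sets effort on bond)
β0 →R1  (common-e at J1 fixed by 4)
β1 →R2  (0-jn J1 has e-setter on 4)
β2 →R3  (common-e at J1 fixed by 4)
β3 →I1  (0-jn J1 has e-setter on 4)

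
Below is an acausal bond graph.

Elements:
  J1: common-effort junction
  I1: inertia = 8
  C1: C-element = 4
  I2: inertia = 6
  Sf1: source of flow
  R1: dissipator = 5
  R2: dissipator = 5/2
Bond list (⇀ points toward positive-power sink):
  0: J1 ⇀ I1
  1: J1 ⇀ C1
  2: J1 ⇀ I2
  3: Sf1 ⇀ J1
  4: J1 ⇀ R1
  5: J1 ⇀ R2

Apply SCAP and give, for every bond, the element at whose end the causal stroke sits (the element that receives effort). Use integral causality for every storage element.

bond 0 →I1
bond 1 →J1
bond 2 →I2
bond 3 →Sf1
bond 4 →R1
bond 5 →R2

#3 |Sf1  (Sf1 fixes flow; stroke at Sf1)
#0 |I1  (I1 integral (f out))
#1 |J1  (C1 integral (e out))
#2 |I2  (J1: bond 1 brought effort, rest push out)
#4 |R1  (J1 effort already set via bond 1)
#5 |R2  (common-e at J1 fixed by 1)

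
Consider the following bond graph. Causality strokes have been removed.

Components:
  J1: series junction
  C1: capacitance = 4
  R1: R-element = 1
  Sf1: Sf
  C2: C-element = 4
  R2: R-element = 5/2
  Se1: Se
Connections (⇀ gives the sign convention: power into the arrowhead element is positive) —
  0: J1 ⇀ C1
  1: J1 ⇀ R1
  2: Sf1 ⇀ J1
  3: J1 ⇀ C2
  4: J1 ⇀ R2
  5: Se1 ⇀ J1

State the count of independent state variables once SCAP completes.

2  (C1, C2 all integral)

bond 2 stroke at Sf1  (source Sf1 imposes f)
bond 5 stroke at J1  (Se1 fixes effort; stroke away)
bond 0 stroke at J1  (J1 flow already set via bond 2)
bond 1 stroke at J1  (common-f at J1 fixed by 2)
bond 3 stroke at J1  (J1 flow already set via bond 2)
bond 4 stroke at J1  (common-f at J1 fixed by 2)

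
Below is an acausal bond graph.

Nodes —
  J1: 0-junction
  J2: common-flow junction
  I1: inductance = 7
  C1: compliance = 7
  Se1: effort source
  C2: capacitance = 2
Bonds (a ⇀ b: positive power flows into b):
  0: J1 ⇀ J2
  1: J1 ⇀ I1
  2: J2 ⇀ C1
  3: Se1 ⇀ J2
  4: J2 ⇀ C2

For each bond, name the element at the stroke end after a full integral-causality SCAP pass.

bond 0 stroke at J1
bond 1 stroke at I1
bond 2 stroke at J2
bond 3 stroke at J2
bond 4 stroke at J2

β3 →J2  (Se1 fixes effort; stroke away)
β1 →I1  (I1: I, integral causality)
β0 →J1  (only one effort-in slot at J1)
β2 →J2  (1-jn J2 has f-setter on 0)
β4 →J2  (J2 flow already set via bond 0)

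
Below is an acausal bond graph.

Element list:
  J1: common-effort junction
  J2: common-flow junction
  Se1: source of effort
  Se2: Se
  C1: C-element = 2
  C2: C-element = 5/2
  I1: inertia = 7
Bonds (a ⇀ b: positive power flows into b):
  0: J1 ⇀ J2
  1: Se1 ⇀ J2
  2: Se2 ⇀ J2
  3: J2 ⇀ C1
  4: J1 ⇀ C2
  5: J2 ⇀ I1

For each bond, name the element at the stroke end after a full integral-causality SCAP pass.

β0 →J2
β1 →J2
β2 →J2
β3 →J2
β4 →J1
β5 →I1

β1 →J2  (Se1: effort source, stroke at far end)
β2 →J2  (source Se2 imposes e)
β3 →J2  (C1: C, integral causality)
β4 →J1  (C2 outputs effort q/C2)
β0 →J2  (common-e at J1 fixed by 4)
β5 →I1  (only one flow-in slot at J2)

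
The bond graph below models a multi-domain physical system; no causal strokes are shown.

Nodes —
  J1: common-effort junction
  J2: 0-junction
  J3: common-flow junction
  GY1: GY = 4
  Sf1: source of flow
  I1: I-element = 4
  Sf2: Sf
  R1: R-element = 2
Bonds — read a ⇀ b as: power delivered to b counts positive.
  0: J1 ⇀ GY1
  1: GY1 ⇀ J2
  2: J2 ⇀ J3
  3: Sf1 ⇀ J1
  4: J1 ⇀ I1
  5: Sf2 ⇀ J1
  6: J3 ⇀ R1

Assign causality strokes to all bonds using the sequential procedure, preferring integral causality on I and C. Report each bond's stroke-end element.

#0 stroke at J1
#1 stroke at J2
#2 stroke at J3
#3 stroke at Sf1
#4 stroke at I1
#5 stroke at Sf2
#6 stroke at R1

#3 →Sf1  (Sf1 (Sf) sets flow on bond)
#5 →Sf2  (Sf2 (Sf) sets flow on bond)
#4 →I1  (prefer integral on I1)
#0 →J1  (J1 needs exactly one e-in)
#1 →J2  (GY GY1: same side as bond 0)
#2 →J3  (J2: bond 1 brought effort, rest push out)
#6 →R1  (J3 needs exactly one f-in)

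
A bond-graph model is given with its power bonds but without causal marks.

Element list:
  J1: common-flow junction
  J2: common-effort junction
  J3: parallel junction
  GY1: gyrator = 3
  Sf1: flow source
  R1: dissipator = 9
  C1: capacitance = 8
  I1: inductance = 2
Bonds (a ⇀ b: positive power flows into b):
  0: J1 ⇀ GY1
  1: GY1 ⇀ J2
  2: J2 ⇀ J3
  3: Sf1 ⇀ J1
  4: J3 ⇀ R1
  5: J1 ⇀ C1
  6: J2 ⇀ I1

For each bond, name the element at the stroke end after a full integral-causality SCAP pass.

#0 |J1
#1 |J2
#2 |J3
#3 |Sf1
#4 |R1
#5 |J1
#6 |I1

bond 3 stroke at Sf1  (Sf1 (Sf) sets flow on bond)
bond 0 stroke at J1  (common-f at J1 fixed by 3)
bond 5 stroke at J1  (common-f at J1 fixed by 3)
bond 1 stroke at J2  (GY1 both-in/both-out from 0)
bond 2 stroke at J3  (J2: bond 1 brought effort, rest push out)
bond 6 stroke at I1  (0-jn J2 has e-setter on 1)
bond 4 stroke at R1  (J3: bond 2 brought effort, rest push out)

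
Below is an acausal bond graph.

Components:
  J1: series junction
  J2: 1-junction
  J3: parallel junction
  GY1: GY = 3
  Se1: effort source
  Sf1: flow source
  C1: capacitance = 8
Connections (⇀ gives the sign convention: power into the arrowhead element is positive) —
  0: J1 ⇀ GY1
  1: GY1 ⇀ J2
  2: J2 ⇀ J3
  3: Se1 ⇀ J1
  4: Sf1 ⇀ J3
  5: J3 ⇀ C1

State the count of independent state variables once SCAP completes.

1  (C1 all integral)

bond 3 →J1  (Se1: effort source, stroke at far end)
bond 4 →Sf1  (Sf1: flow source, stroke at near end)
bond 0 →GY1  (J1 needs exactly one f-in)
bond 1 →GY1  (GY GY1: same side as bond 0)
bond 2 →J2  (1-jn J2 has f-setter on 1)
bond 5 →J3  (J3 needs exactly one e-in)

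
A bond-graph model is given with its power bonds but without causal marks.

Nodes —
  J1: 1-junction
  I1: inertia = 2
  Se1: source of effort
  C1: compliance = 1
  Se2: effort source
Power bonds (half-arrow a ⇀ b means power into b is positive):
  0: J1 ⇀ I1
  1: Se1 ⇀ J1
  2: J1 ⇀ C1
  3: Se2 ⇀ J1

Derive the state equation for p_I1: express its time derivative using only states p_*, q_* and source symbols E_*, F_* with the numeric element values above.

dp_I1/dt = E_Se1 + E_Se2 - q_C1

b1 →J1  (source Se1 imposes e)
b3 →J1  (Se2 fixes effort; stroke away)
b0 →I1  (I1: I, integral causality)
b2 →J1  (J1: bond 0 brought flow, rest push out)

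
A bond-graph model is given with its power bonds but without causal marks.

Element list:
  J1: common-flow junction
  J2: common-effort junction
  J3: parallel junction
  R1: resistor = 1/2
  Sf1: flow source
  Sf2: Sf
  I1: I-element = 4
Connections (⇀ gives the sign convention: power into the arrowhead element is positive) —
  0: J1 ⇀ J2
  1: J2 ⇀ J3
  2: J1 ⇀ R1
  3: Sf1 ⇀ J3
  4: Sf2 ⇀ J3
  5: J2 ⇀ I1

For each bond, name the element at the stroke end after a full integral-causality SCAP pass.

b3 |Sf1  (Sf1 fixes flow; stroke at Sf1)
b4 |Sf2  (Sf2 (Sf) sets flow on bond)
b1 |J3  (closing 0-jn rule on J3)
b5 |I1  (I1 integral (f out))
b0 |J2  (closing 0-jn rule on J2)
b2 |J1  (J1: bond 0 brought flow, rest push out)

bond 0 |J2
bond 1 |J3
bond 2 |J1
bond 3 |Sf1
bond 4 |Sf2
bond 5 |I1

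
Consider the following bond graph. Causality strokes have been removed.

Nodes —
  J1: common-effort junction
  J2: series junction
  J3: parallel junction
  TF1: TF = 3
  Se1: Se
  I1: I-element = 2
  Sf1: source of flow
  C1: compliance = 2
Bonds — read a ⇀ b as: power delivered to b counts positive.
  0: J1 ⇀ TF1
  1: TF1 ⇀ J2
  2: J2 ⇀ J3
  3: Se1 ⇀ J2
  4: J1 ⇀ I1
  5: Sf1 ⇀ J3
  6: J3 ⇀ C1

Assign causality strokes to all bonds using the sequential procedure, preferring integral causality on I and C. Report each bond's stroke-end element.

#3 |J2  (Se1 fixes effort; stroke away)
#5 |Sf1  (source Sf1 imposes f)
#4 |I1  (I1: I, integral causality)
#0 |J1  (closing 0-jn rule on J1)
#1 |TF1  (TF TF1: opposite of bond 0)
#2 |J2  (1-jn J2 has f-setter on 1)
#6 |J3  (J3: last free bond brings effort in)

b0 →J1
b1 →TF1
b2 →J2
b3 →J2
b4 →I1
b5 →Sf1
b6 →J3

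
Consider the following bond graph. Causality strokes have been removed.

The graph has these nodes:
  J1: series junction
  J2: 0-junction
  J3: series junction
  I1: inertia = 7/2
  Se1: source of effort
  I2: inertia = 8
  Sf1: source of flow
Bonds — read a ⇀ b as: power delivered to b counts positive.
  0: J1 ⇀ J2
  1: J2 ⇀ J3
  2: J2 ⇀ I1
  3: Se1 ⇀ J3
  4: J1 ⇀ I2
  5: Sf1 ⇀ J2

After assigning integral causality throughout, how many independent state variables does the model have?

2  (I1, I2 all integral)

β3 stroke→J3  (source Se1 imposes e)
β5 stroke→Sf1  (Sf1 fixes flow; stroke at Sf1)
β1 stroke→J2  (only one flow-in slot at J3)
β0 stroke→J1  (0-jn J2 has e-setter on 1)
β2 stroke→I1  (J2: bond 1 brought effort, rest push out)
β4 stroke→I2  (closing 1-jn rule on J1)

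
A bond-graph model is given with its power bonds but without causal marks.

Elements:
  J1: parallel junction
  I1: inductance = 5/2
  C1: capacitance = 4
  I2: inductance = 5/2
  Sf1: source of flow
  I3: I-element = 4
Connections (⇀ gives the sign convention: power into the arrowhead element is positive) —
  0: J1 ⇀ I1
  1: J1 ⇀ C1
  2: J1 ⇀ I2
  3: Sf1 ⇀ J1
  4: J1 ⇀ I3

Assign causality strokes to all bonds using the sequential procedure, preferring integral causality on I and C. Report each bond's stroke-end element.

#0 →I1
#1 →J1
#2 →I2
#3 →Sf1
#4 →I3

b3 |Sf1  (Sf1: flow source, stroke at near end)
b0 |I1  (I1 integral (f out))
b1 |J1  (C1 outputs effort q/C1)
b2 |I2  (0-jn J1 has e-setter on 1)
b4 |I3  (J1 effort already set via bond 1)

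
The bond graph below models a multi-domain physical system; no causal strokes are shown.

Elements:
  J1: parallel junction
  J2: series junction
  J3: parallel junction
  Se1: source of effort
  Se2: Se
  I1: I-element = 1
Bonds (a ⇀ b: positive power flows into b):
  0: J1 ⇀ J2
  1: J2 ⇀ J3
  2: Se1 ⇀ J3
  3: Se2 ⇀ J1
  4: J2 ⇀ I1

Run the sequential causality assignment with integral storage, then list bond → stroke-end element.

bond 0 stroke at J2
bond 1 stroke at J2
bond 2 stroke at J3
bond 3 stroke at J1
bond 4 stroke at I1

β2 stroke→J3  (Se1 fixes effort; stroke away)
β3 stroke→J1  (source Se2 imposes e)
β0 stroke→J2  (0-jn J1 has e-setter on 3)
β1 stroke→J2  (J3: bond 2 brought effort, rest push out)
β4 stroke→I1  (only one flow-in slot at J2)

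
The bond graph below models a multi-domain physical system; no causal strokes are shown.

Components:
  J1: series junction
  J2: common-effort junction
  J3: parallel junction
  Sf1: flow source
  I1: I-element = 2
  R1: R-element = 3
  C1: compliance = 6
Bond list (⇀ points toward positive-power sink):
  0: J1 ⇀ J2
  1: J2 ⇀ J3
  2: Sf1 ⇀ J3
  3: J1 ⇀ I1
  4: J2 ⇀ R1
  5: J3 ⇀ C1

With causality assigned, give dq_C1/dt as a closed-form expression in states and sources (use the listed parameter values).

dq_C1/dt = F_Sf1 + p_I1/2 - q_C1/18

#2 →Sf1  (Sf1 (Sf) sets flow on bond)
#3 →I1  (I1 integral (f out))
#0 →J1  (1-jn J1 has f-setter on 3)
#5 →J3  (prefer integral on C1)
#1 →J2  (0-jn J3 has e-setter on 5)
#4 →R1  (0-jn J2 has e-setter on 1)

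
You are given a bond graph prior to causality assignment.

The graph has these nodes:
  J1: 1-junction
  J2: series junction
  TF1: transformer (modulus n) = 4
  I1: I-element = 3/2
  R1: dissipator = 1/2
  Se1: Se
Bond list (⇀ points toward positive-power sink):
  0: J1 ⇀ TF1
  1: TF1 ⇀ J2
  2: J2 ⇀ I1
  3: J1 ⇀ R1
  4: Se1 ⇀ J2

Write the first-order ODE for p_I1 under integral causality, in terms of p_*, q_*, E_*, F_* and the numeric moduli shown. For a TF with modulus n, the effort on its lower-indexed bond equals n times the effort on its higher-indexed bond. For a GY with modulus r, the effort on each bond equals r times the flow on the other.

dp_I1/dt = E_Se1 - p_I1/48

β4 stroke at J2  (Se1 (Se) sets effort on bond)
β2 stroke at I1  (prefer integral on I1)
β1 stroke at J2  (J2: bond 2 brought flow, rest push out)
β0 stroke at TF1  (TF1 one-in-one-out from 1)
β3 stroke at J1  (J1: bond 0 brought flow, rest push out)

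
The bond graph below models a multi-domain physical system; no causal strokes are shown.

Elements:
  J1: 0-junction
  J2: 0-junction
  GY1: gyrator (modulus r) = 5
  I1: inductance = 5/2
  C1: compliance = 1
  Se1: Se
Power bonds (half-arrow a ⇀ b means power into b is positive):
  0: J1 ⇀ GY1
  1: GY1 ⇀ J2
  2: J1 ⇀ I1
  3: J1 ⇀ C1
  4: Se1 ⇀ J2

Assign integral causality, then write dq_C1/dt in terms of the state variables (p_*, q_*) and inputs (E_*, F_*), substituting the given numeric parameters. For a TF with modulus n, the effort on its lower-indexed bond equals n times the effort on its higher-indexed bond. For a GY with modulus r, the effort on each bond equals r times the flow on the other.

β4 stroke→J2  (source Se1 imposes e)
β1 stroke→GY1  (common-e at J2 fixed by 4)
β0 stroke→GY1  (GY1 both-in/both-out from 1)
β2 stroke→I1  (I1 outputs flow p/I1)
β3 stroke→J1  (only one effort-in slot at J1)

dq_C1/dt = -E_Se1/5 - 2*p_I1/5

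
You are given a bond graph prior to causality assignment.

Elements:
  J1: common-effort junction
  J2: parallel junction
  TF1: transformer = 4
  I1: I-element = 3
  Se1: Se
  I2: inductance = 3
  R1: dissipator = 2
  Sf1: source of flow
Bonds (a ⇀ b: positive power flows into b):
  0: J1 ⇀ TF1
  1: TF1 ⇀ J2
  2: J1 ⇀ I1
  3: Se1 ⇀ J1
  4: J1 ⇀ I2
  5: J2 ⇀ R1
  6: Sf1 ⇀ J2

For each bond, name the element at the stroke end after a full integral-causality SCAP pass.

b3 |J1  (source Se1 imposes e)
b6 |Sf1  (Sf1: flow source, stroke at near end)
b0 |TF1  (J1: bond 3 brought effort, rest push out)
b2 |I1  (0-jn J1 has e-setter on 3)
b4 |I2  (common-e at J1 fixed by 3)
b1 |J2  (TF1 one-in-one-out from 0)
b5 |R1  (J2 effort already set via bond 1)

#0 stroke at TF1
#1 stroke at J2
#2 stroke at I1
#3 stroke at J1
#4 stroke at I2
#5 stroke at R1
#6 stroke at Sf1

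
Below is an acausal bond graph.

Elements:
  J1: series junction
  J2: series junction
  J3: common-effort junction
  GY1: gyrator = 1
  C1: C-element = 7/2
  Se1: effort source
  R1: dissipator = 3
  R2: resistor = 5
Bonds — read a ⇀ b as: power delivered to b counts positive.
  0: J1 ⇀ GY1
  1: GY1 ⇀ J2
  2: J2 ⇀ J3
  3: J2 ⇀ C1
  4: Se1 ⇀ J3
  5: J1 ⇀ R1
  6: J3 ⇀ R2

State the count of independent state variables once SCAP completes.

b4 stroke→J3  (source Se1 imposes e)
b2 stroke→J2  (0-jn J3 has e-setter on 4)
b6 stroke→R2  (0-jn J3 has e-setter on 4)
b3 stroke→J2  (C1: C, integral causality)
b1 stroke→GY1  (closing 1-jn rule on J2)
b0 stroke→GY1  (through GY1, causality inverts; strokes same side of GY1)
b5 stroke→J1  (common-f at J1 fixed by 0)

1  (C1 all integral)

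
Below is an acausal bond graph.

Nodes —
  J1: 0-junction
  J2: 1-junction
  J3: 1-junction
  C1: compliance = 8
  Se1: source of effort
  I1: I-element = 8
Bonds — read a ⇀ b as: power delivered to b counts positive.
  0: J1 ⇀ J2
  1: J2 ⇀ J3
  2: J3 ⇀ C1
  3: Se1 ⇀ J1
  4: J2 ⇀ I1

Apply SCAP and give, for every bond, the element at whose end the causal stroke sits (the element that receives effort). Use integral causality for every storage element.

b3 stroke at J1  (Se1: effort source, stroke at far end)
b0 stroke at J2  (J1: bond 3 brought effort, rest push out)
b2 stroke at J3  (prefer integral on C1)
b1 stroke at J2  (J3 needs exactly one f-in)
b4 stroke at I1  (J2: last free bond brings flow in)

#0 stroke at J2
#1 stroke at J2
#2 stroke at J3
#3 stroke at J1
#4 stroke at I1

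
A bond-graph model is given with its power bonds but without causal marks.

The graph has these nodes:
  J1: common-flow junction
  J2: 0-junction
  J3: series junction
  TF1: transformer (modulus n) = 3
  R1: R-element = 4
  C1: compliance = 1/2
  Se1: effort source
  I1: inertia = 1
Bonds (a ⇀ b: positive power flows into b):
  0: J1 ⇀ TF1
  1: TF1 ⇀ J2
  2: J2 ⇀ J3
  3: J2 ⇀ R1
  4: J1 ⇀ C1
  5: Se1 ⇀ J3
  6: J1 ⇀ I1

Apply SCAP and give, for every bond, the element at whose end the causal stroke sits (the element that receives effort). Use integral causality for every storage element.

#5 →J3  (Se1: effort source, stroke at far end)
#2 →J2  (J3: last free bond brings flow in)
#1 →TF1  (0-jn J2 has e-setter on 2)
#3 →R1  (0-jn J2 has e-setter on 2)
#0 →J1  (TF TF1: opposite of bond 1)
#4 →J1  (C1 integral (e out))
#6 →I1  (closing 1-jn rule on J1)

bond 0 stroke at J1
bond 1 stroke at TF1
bond 2 stroke at J2
bond 3 stroke at R1
bond 4 stroke at J1
bond 5 stroke at J3
bond 6 stroke at I1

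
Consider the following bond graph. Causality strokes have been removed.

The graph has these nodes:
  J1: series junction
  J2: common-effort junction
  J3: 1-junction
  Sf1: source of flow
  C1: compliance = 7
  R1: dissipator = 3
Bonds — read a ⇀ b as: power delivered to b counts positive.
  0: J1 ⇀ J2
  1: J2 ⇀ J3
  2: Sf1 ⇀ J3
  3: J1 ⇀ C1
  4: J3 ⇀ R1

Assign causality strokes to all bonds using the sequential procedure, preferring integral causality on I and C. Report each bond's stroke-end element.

bond 2 →Sf1  (Sf1: flow source, stroke at near end)
bond 1 →J3  (J3 flow already set via bond 2)
bond 4 →J3  (common-f at J3 fixed by 2)
bond 0 →J2  (J2 needs exactly one e-in)
bond 3 →J1  (common-f at J1 fixed by 0)

b0 →J2
b1 →J3
b2 →Sf1
b3 →J1
b4 →J3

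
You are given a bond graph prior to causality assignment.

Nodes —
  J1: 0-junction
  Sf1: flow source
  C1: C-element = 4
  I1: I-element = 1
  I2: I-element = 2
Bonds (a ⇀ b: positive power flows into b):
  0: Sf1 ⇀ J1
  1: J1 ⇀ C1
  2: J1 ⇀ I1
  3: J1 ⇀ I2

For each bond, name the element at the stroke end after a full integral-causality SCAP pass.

#0 |Sf1
#1 |J1
#2 |I1
#3 |I2

#0 stroke at Sf1  (Sf1: flow source, stroke at near end)
#1 stroke at J1  (C1 outputs effort q/C1)
#2 stroke at I1  (J1: bond 1 brought effort, rest push out)
#3 stroke at I2  (common-e at J1 fixed by 1)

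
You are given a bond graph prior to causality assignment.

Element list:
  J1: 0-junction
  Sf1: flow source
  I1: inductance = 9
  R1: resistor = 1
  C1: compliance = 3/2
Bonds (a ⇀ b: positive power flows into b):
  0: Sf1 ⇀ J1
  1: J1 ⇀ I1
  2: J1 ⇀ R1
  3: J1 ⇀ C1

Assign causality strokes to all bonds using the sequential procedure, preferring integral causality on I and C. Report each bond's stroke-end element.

#0 stroke at Sf1  (source Sf1 imposes f)
#1 stroke at I1  (I1 integral (f out))
#3 stroke at J1  (C1 outputs effort q/C1)
#2 stroke at R1  (J1 effort already set via bond 3)

#0 |Sf1
#1 |I1
#2 |R1
#3 |J1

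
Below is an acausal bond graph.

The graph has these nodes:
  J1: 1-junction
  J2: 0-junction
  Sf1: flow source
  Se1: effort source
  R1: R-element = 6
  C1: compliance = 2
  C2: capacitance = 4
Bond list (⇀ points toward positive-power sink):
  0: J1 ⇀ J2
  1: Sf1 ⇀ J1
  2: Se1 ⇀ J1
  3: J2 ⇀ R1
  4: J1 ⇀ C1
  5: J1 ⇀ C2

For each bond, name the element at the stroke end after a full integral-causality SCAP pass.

bond 1 stroke at Sf1  (Sf1 (Sf) sets flow on bond)
bond 2 stroke at J1  (source Se1 imposes e)
bond 0 stroke at J1  (1-jn J1 has f-setter on 1)
bond 4 stroke at J1  (J1: bond 1 brought flow, rest push out)
bond 5 stroke at J1  (J1 flow already set via bond 1)
bond 3 stroke at J2  (J2: last free bond brings effort in)

#0 |J1
#1 |Sf1
#2 |J1
#3 |J2
#4 |J1
#5 |J1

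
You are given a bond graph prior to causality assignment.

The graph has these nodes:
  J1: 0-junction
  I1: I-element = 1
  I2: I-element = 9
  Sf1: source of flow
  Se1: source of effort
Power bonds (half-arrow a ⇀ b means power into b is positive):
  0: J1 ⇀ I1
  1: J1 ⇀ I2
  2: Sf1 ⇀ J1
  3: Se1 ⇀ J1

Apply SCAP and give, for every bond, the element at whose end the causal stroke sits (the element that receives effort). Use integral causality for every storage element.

bond 0 stroke→I1
bond 1 stroke→I2
bond 2 stroke→Sf1
bond 3 stroke→J1

β2 stroke at Sf1  (Sf1: flow source, stroke at near end)
β3 stroke at J1  (Se1 fixes effort; stroke away)
β0 stroke at I1  (J1 effort already set via bond 3)
β1 stroke at I2  (0-jn J1 has e-setter on 3)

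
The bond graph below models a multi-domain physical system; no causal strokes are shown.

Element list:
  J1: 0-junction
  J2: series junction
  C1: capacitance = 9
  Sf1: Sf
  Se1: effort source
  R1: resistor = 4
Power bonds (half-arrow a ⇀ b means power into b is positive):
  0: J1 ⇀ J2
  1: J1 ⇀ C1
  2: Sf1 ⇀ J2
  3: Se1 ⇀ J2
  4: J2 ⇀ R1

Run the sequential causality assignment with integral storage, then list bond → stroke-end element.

β2 stroke→Sf1  (Sf1 fixes flow; stroke at Sf1)
β3 stroke→J2  (Se1 (Se) sets effort on bond)
β0 stroke→J2  (1-jn J2 has f-setter on 2)
β4 stroke→J2  (J2: bond 2 brought flow, rest push out)
β1 stroke→J1  (J1: last free bond brings effort in)

β0 stroke at J2
β1 stroke at J1
β2 stroke at Sf1
β3 stroke at J2
β4 stroke at J2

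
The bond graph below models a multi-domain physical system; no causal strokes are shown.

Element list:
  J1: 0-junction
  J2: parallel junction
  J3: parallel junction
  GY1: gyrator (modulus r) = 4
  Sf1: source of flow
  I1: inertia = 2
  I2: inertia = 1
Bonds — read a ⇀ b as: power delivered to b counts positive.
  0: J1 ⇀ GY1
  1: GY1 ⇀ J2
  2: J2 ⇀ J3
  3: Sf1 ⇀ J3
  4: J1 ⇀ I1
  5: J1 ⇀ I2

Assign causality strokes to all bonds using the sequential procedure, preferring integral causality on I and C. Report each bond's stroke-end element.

β0 stroke→J1
β1 stroke→J2
β2 stroke→J3
β3 stroke→Sf1
β4 stroke→I1
β5 stroke→I2

b3 |Sf1  (Sf1 (Sf) sets flow on bond)
b2 |J3  (closing 0-jn rule on J3)
b1 |J2  (J2 needs exactly one e-in)
b0 |J1  (through GY1, causality inverts; strokes same side of GY1)
b4 |I1  (common-e at J1 fixed by 0)
b5 |I2  (J1 effort already set via bond 0)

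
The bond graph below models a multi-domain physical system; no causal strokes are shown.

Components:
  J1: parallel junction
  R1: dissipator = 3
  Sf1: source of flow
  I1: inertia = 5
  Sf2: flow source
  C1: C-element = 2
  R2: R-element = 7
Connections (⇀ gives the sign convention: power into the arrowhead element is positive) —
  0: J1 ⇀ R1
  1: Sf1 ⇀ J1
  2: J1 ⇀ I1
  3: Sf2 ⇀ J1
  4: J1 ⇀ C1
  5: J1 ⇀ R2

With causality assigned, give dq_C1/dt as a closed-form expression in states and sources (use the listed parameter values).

#1 |Sf1  (Sf1 (Sf) sets flow on bond)
#3 |Sf2  (source Sf2 imposes f)
#2 |I1  (I1 integral (f out))
#4 |J1  (prefer integral on C1)
#0 |R1  (J1 effort already set via bond 4)
#5 |R2  (common-e at J1 fixed by 4)

dq_C1/dt = F_Sf1 + F_Sf2 - p_I1/5 - 5*q_C1/21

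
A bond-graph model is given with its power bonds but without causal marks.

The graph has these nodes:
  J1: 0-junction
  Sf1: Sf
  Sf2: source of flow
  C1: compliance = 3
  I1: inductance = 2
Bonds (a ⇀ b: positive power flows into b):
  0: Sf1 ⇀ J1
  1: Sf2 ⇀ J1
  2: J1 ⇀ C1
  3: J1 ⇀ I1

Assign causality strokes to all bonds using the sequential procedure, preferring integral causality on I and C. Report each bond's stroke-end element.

b0 stroke→Sf1
b1 stroke→Sf2
b2 stroke→J1
b3 stroke→I1

b0 |Sf1  (source Sf1 imposes f)
b1 |Sf2  (Sf2 fixes flow; stroke at Sf2)
b2 |J1  (C1 integral (e out))
b3 |I1  (J1: bond 2 brought effort, rest push out)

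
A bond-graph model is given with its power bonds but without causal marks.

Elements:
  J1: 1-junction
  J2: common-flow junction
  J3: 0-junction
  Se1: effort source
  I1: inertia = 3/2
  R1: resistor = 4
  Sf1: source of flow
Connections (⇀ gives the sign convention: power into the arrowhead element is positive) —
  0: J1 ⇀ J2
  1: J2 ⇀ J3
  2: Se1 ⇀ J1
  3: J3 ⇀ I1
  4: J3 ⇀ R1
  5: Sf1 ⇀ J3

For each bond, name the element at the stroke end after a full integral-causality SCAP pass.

β0 stroke at J2
β1 stroke at J3
β2 stroke at J1
β3 stroke at I1
β4 stroke at R1
β5 stroke at Sf1

β2 |J1  (Se1 fixes effort; stroke away)
β5 |Sf1  (Sf1 (Sf) sets flow on bond)
β0 |J2  (closing 1-jn rule on J1)
β1 |J3  (only one flow-in slot at J2)
β3 |I1  (0-jn J3 has e-setter on 1)
β4 |R1  (0-jn J3 has e-setter on 1)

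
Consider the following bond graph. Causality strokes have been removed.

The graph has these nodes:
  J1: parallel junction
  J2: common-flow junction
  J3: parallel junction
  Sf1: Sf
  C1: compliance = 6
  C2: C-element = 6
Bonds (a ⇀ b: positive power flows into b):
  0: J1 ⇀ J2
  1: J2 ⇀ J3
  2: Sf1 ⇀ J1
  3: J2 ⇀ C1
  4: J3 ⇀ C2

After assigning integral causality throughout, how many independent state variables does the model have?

bond 2 →Sf1  (Sf1: flow source, stroke at near end)
bond 0 →J1  (closing 0-jn rule on J1)
bond 1 →J2  (1-jn J2 has f-setter on 0)
bond 3 →J2  (1-jn J2 has f-setter on 0)
bond 4 →J3  (J3: last free bond brings effort in)

2  (C1, C2 all integral)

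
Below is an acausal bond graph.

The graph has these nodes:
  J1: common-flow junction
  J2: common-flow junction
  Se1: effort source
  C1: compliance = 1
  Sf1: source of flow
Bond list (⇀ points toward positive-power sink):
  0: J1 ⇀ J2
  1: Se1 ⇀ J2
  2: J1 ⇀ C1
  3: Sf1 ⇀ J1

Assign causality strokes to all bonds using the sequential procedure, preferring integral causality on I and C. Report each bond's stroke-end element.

β1 stroke→J2  (Se1: effort source, stroke at far end)
β3 stroke→Sf1  (Sf1: flow source, stroke at near end)
β0 stroke→J1  (common-f at J1 fixed by 3)
β2 stroke→J1  (1-jn J1 has f-setter on 3)

#0 |J1
#1 |J2
#2 |J1
#3 |Sf1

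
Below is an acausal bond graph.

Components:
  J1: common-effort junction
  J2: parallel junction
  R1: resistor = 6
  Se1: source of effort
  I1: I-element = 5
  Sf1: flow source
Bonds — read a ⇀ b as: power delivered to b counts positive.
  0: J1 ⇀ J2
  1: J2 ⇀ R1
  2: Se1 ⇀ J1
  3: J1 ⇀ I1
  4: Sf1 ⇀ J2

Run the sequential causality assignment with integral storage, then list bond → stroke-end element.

b2 →J1  (Se1 fixes effort; stroke away)
b4 →Sf1  (Sf1 (Sf) sets flow on bond)
b0 →J2  (common-e at J1 fixed by 2)
b3 →I1  (J1: bond 2 brought effort, rest push out)
b1 →R1  (J2: bond 0 brought effort, rest push out)

β0 stroke at J2
β1 stroke at R1
β2 stroke at J1
β3 stroke at I1
β4 stroke at Sf1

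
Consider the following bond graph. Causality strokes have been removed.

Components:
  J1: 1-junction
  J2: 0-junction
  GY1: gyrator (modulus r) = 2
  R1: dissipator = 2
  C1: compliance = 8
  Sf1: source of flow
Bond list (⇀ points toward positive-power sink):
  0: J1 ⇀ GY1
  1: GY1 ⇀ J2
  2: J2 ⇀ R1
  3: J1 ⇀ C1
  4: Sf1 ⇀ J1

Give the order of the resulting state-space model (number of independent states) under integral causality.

#4 →Sf1  (source Sf1 imposes f)
#0 →J1  (common-f at J1 fixed by 4)
#3 →J1  (J1 flow already set via bond 4)
#1 →J2  (GY1: gyrator matches bond 0)
#2 →R1  (J2 effort already set via bond 1)

1  (C1 all integral)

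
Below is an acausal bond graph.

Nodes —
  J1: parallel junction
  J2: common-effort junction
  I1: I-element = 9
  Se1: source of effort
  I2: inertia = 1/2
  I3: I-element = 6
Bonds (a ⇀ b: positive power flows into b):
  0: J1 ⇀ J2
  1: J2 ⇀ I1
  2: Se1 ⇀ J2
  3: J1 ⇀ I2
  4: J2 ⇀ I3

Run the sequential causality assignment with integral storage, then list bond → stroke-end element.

bond 2 →J2  (Se1 fixes effort; stroke away)
bond 0 →J1  (J2: bond 2 brought effort, rest push out)
bond 1 →I1  (common-e at J2 fixed by 2)
bond 4 →I3  (J2: bond 2 brought effort, rest push out)
bond 3 →I2  (0-jn J1 has e-setter on 0)

#0 stroke→J1
#1 stroke→I1
#2 stroke→J2
#3 stroke→I2
#4 stroke→I3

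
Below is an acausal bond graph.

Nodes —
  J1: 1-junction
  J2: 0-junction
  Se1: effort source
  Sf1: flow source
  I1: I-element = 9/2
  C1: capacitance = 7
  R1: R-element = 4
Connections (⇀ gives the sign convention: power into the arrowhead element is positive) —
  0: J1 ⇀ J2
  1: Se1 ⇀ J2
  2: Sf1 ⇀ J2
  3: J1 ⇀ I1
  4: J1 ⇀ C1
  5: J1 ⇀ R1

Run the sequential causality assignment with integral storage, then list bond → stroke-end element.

β1 stroke at J2  (Se1 (Se) sets effort on bond)
β2 stroke at Sf1  (Sf1: flow source, stroke at near end)
β0 stroke at J1  (J2 effort already set via bond 1)
β3 stroke at I1  (I1: I, integral causality)
β4 stroke at J1  (J1: bond 3 brought flow, rest push out)
β5 stroke at J1  (J1: bond 3 brought flow, rest push out)

#0 →J1
#1 →J2
#2 →Sf1
#3 →I1
#4 →J1
#5 →J1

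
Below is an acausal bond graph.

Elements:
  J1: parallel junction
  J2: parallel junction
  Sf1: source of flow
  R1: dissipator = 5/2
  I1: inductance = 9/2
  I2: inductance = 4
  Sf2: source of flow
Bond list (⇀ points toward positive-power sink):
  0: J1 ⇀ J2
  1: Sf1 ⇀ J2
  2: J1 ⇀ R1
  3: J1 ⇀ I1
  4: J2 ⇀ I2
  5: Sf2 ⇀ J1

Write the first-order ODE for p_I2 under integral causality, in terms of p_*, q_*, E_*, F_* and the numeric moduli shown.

dp_I2/dt = 5*F_Sf1/2 + 5*F_Sf2/2 - 5*p_I1/9 - 5*p_I2/8

β1 stroke→Sf1  (source Sf1 imposes f)
β5 stroke→Sf2  (Sf2: flow source, stroke at near end)
β3 stroke→I1  (I1 integral (f out))
β4 stroke→I2  (I2 integral (f out))
β0 stroke→J2  (only one effort-in slot at J2)
β2 stroke→J1  (closing 0-jn rule on J1)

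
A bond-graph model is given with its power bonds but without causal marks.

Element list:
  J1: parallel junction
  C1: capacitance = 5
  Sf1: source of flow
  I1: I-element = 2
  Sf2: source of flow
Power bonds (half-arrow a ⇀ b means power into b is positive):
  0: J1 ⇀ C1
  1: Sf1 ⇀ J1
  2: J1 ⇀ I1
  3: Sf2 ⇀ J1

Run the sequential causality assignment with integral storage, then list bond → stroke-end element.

β0 stroke at J1
β1 stroke at Sf1
β2 stroke at I1
β3 stroke at Sf2

β1 stroke→Sf1  (Sf1: flow source, stroke at near end)
β3 stroke→Sf2  (source Sf2 imposes f)
β0 stroke→J1  (prefer integral on C1)
β2 stroke→I1  (J1 effort already set via bond 0)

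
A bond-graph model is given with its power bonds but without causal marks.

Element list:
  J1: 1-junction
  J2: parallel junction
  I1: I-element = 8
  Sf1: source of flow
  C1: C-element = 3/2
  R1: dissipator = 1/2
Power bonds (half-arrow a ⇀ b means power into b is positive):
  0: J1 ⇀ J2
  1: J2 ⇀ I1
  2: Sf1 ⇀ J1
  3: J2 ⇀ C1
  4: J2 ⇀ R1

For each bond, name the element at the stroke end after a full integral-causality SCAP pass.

bond 0 stroke→J1
bond 1 stroke→I1
bond 2 stroke→Sf1
bond 3 stroke→J2
bond 4 stroke→R1

β2 →Sf1  (Sf1 fixes flow; stroke at Sf1)
β0 →J1  (1-jn J1 has f-setter on 2)
β1 →I1  (I1: I, integral causality)
β3 →J2  (C1: C, integral causality)
β4 →R1  (common-e at J2 fixed by 3)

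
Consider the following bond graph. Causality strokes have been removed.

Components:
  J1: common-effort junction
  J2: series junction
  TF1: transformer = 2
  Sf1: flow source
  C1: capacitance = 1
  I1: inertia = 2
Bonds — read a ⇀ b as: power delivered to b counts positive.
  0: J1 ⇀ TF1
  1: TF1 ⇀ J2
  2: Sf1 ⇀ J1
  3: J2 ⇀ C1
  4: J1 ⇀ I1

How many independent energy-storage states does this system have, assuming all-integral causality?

bond 2 stroke→Sf1  (Sf1: flow source, stroke at near end)
bond 3 stroke→J2  (C1 integral (e out))
bond 1 stroke→TF1  (J2: last free bond brings flow in)
bond 0 stroke→J1  (TF1: transformer flips bond 1)
bond 4 stroke→I1  (common-e at J1 fixed by 0)

2  (C1, I1 all integral)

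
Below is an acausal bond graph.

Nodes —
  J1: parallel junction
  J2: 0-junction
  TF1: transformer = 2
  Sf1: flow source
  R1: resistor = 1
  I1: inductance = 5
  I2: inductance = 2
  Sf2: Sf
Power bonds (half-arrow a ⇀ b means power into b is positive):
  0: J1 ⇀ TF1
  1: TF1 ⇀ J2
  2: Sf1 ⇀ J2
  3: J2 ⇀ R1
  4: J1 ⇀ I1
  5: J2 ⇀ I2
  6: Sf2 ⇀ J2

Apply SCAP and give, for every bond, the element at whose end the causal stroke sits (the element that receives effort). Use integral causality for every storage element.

bond 0 stroke→J1
bond 1 stroke→TF1
bond 2 stroke→Sf1
bond 3 stroke→J2
bond 4 stroke→I1
bond 5 stroke→I2
bond 6 stroke→Sf2

b2 →Sf1  (Sf1: flow source, stroke at near end)
b6 →Sf2  (Sf2 (Sf) sets flow on bond)
b4 →I1  (I1: I, integral causality)
b0 →J1  (closing 0-jn rule on J1)
b1 →TF1  (TF1: transformer flips bond 0)
b5 →I2  (I2 integral (f out))
b3 →J2  (J2: last free bond brings effort in)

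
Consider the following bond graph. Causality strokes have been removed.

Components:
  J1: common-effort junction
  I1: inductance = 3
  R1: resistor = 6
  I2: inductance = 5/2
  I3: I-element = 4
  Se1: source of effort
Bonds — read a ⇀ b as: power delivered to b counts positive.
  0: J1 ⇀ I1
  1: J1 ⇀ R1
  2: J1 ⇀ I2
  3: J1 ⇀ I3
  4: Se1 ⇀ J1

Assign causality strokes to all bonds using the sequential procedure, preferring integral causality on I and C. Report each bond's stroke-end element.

bond 0 →I1
bond 1 →R1
bond 2 →I2
bond 3 →I3
bond 4 →J1

b4 stroke→J1  (Se1: effort source, stroke at far end)
b0 stroke→I1  (common-e at J1 fixed by 4)
b1 stroke→R1  (common-e at J1 fixed by 4)
b2 stroke→I2  (J1 effort already set via bond 4)
b3 stroke→I3  (J1 effort already set via bond 4)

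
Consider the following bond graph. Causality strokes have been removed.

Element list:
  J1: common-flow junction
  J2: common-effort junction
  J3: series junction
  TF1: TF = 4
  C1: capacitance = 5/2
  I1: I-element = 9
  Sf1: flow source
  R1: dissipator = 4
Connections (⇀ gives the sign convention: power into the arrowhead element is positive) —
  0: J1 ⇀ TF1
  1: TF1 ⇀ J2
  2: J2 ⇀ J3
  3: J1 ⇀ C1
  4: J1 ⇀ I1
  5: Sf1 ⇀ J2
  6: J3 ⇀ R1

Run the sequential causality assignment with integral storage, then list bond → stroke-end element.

β5 stroke→Sf1  (source Sf1 imposes f)
β3 stroke→J1  (C1 outputs effort q/C1)
β4 stroke→I1  (I1 integral (f out))
β0 stroke→J1  (J1 flow already set via bond 4)
β1 stroke→TF1  (TF TF1: opposite of bond 0)
β2 stroke→J2  (only one effort-in slot at J2)
β6 stroke→J3  (1-jn J3 has f-setter on 2)

b0 stroke→J1
b1 stroke→TF1
b2 stroke→J2
b3 stroke→J1
b4 stroke→I1
b5 stroke→Sf1
b6 stroke→J3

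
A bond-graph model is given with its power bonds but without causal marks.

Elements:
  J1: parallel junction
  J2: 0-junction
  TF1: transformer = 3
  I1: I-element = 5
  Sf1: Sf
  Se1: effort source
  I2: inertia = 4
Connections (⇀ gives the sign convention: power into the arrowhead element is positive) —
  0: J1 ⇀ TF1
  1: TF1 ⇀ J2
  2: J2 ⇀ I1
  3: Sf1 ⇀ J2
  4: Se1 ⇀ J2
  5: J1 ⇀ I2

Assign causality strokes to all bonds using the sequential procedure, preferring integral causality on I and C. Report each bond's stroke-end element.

bond 3 |Sf1  (Sf1 fixes flow; stroke at Sf1)
bond 4 |J2  (Se1 (Se) sets effort on bond)
bond 1 |TF1  (J2 effort already set via bond 4)
bond 2 |I1  (J2 effort already set via bond 4)
bond 0 |J1  (through TF1, causality passes straight; one stroke at TF1)
bond 5 |I2  (common-e at J1 fixed by 0)

#0 →J1
#1 →TF1
#2 →I1
#3 →Sf1
#4 →J2
#5 →I2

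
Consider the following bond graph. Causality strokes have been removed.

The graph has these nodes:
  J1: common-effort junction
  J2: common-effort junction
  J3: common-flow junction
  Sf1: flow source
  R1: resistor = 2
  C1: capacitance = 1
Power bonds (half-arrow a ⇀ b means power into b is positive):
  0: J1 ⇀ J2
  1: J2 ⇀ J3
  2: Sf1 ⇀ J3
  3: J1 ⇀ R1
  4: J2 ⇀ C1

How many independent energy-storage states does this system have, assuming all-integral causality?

1  (C1 all integral)

bond 2 stroke at Sf1  (Sf1 (Sf) sets flow on bond)
bond 1 stroke at J3  (1-jn J3 has f-setter on 2)
bond 4 stroke at J2  (C1 integral (e out))
bond 0 stroke at J1  (J2: bond 4 brought effort, rest push out)
bond 3 stroke at R1  (0-jn J1 has e-setter on 0)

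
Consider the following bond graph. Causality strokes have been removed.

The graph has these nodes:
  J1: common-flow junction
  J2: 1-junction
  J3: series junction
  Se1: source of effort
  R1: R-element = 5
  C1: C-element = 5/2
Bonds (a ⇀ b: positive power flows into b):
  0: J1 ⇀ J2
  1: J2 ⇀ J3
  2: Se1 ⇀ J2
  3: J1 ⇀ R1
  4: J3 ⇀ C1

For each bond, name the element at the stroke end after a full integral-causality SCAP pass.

#0 →J1
#1 →J2
#2 →J2
#3 →R1
#4 →J3

b2 |J2  (Se1 fixes effort; stroke away)
b4 |J3  (C1: C, integral causality)
b1 |J2  (closing 1-jn rule on J3)
b0 |J1  (J2: last free bond brings flow in)
b3 |R1  (J1 needs exactly one f-in)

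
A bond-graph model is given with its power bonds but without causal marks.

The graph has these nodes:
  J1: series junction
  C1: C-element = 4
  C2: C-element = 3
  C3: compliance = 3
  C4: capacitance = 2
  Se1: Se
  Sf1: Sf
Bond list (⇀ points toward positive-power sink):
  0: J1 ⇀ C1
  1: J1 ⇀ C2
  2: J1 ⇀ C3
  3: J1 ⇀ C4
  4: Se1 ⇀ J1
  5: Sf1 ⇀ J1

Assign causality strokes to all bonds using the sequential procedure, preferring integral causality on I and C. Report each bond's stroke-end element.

β4 |J1  (source Se1 imposes e)
β5 |Sf1  (Sf1: flow source, stroke at near end)
β0 |J1  (1-jn J1 has f-setter on 5)
β1 |J1  (J1 flow already set via bond 5)
β2 |J1  (J1 flow already set via bond 5)
β3 |J1  (common-f at J1 fixed by 5)

b0 →J1
b1 →J1
b2 →J1
b3 →J1
b4 →J1
b5 →Sf1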